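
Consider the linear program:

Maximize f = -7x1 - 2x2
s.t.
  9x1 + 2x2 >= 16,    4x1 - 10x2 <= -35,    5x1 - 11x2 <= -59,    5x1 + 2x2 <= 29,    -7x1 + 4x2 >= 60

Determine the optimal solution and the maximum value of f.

x1 = -28/25, x2 = 326/25, maximum f = -456/25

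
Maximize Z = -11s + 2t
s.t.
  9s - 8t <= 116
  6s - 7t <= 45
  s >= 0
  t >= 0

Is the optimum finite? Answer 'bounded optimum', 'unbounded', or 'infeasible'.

From the feasible point (452/15, 97/5), moving in the direction (0, 1) keeps every constraint satisfied while Z increases without bound.

unbounded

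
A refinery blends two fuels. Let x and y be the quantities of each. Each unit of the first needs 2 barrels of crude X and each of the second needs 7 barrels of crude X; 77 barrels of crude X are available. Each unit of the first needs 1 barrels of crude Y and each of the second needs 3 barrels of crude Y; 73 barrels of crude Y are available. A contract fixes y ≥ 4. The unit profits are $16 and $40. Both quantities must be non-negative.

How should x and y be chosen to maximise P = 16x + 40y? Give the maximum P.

The binding constraints are 2x + 7y = 77 and y = 4.
Solving simultaneously gives x = 49/2, y = 4.

x = 49/2, y = 4, maximum P = 552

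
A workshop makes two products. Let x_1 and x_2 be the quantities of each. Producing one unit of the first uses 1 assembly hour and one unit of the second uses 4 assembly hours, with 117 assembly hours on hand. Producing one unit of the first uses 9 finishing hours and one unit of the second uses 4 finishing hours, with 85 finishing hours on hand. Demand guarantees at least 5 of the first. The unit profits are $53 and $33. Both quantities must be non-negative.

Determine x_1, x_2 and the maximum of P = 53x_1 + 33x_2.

At the optimal vertex, 9x_1 + 4x_2 = 85 and x_1 = 5.
Solving simultaneously gives x_1 = 5, x_2 = 10.

x_1 = 5, x_2 = 10, maximum P = 595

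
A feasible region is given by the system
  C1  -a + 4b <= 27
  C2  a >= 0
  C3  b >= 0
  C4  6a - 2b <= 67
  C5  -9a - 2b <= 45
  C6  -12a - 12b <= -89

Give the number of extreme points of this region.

4

Of the 15 pairwise boundary intersections, those satisfying every inequality are:
  (161/11, 229/22)
  (8/15, 413/60)
  (67/6, 0)
  (89/12, 0)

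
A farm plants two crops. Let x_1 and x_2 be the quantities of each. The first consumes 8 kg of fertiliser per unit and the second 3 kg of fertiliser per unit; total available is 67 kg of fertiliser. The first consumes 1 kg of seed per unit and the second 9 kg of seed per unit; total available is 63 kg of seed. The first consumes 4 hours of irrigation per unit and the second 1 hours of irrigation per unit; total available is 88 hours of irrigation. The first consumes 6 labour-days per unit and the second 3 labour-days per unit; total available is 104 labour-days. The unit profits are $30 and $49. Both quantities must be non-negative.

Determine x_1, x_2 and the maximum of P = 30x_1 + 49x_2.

x_1 = 6, x_2 = 19/3, maximum P = 1471/3

Vertices and P = 30x_1 + 49x_2:
  (0, 0) → P = 0
  (0, 7) → P = 343
  (67/8, 0) → P = 1005/4
  (6, 19/3) → P = 1471/3

At the optimal vertex, 8x_1 + 3x_2 = 67 and x_1 + 9x_2 = 63.
Solving simultaneously gives x_1 = 6, x_2 = 19/3.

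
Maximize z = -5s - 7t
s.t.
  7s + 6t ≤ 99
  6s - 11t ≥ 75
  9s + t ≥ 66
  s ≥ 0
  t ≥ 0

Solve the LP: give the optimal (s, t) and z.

Corner points and z = -5s - 7t:
  (1539/113, 69/113) → z = -8178/113
  (99/7, 0) → z = -495/7
  (25/2, 0) → z = -125/2

s = 25/2, t = 0, maximum z = -125/2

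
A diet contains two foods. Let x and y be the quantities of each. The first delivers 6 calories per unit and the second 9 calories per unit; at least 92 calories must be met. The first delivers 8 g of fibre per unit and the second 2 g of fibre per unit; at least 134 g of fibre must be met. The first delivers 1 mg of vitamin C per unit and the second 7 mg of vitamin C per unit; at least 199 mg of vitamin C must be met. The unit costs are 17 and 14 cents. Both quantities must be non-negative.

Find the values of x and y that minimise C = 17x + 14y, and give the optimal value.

Corner points and C = 17x + 14y:
  (0, 67) → C = 938
  (199, 0) → C = 3383
  (10, 27) → C = 548
The feasible region is unbounded (it extends along (0, 1), (1, 0)), but C strictly increases along every unbounded feasible direction, so there is no improving ray and the minimum is attained at a vertex.

x = 10, y = 27, minimum C = 548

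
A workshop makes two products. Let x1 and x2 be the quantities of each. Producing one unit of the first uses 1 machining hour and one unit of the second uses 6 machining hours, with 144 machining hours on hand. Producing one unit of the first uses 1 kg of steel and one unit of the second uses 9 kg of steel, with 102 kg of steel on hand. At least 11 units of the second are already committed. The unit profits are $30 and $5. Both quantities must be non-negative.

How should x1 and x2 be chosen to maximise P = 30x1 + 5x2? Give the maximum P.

x1 = 3, x2 = 11, maximum P = 145

Vertices and P = 30x1 + 5x2:
  (0, 34/3) → P = 170/3
  (0, 11) → P = 55
  (3, 11) → P = 145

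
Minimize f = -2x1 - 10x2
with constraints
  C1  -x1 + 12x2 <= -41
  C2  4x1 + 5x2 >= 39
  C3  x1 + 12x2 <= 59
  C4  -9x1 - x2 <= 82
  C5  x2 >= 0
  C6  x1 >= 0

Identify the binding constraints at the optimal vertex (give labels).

C3 and C5

Corner points and f = -2x1 - 10x2:
  (50, 3/4) → f = -215/2
  (41, 0) → f = -82
  (59, 0) → f = -118

The minimum is at (59, 0). Substituting into each constraint, equality holds for C3 and C5; the remaining constraints have slack.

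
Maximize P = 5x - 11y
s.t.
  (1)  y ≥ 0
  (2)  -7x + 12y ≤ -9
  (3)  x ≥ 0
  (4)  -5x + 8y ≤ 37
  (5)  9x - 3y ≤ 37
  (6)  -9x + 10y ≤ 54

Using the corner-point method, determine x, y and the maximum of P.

x = 37/9, y = 0, maximum P = 185/9

Extreme points and P = 5x - 11y:
  (9/7, 0) → P = 45/7
  (37/9, 0) → P = 185/9
  (139/29, 178/87) → P = 127/87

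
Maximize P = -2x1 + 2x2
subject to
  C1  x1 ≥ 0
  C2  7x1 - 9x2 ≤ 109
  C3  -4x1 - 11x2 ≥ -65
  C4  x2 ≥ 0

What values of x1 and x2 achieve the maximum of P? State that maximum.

x1 = 0, x2 = 65/11, maximum P = 130/11

Extreme points and P = -2x1 + 2x2:
  (0, 65/11) → P = 130/11
  (0, 0) → P = 0
  (1784/113, 19/113) → P = -3530/113
  (109/7, 0) → P = -218/7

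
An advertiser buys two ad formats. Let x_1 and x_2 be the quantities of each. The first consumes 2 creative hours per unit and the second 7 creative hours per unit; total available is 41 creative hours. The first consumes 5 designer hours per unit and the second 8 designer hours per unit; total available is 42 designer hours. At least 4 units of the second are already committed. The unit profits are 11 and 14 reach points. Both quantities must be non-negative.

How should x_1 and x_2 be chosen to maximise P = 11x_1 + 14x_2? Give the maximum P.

x_1 = 2, x_2 = 4, maximum P = 78

Feasible corners and P = 11x_1 + 14x_2:
  (0, 21/4) → P = 147/2
  (0, 4) → P = 56
  (2, 4) → P = 78

The binding constraints are 5x_1 + 8x_2 = 42 and x_2 = 4.
Solving simultaneously gives x_1 = 2, x_2 = 4.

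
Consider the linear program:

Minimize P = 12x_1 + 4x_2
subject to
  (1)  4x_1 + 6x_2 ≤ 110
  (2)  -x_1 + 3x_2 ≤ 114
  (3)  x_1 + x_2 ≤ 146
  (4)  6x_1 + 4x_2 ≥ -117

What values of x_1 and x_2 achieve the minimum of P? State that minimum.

x_1 = -807/22, x_2 = 567/22, minimum P = -3708/11

Vertices and P = 12x_1 + 4x_2:
  (-59/3, 283/9) → P = -992/9
  (383, -237) → P = 3648
  (-807/22, 567/22) → P = -3708/11
The feasible region is unbounded (it extends along (2, -3), (1, -1)), but P strictly increases along every unbounded feasible direction, so there is no improving ray and the minimum is attained at a vertex.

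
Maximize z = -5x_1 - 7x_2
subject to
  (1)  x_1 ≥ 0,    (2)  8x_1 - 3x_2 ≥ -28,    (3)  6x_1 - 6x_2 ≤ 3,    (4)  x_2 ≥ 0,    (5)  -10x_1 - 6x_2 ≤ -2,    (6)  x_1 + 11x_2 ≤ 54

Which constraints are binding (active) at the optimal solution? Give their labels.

(4) and (5)

Extreme points and z = -5x_1 - 7x_2:
  (0, 1/3) → z = -7/3
  (0, 54/11) → z = -378/11
  (1/2, 0) → z = -5/2
  (119/24, 107/24) → z = -56
  (1/5, 0) → z = -1

The maximum is at (1/5, 0). Substituting into each constraint, equality holds for (4) and (5); the remaining constraints have slack.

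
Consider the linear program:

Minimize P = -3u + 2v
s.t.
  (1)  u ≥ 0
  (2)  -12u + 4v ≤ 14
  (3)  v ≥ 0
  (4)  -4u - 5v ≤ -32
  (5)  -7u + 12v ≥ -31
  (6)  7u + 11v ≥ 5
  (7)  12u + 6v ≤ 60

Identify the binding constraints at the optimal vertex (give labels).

(4) and (7)

Extreme points and P = -3u + 2v:
  (29/38, 110/19) → P = 353/38
  (13/10, 37/5) → P = 109/10
  (3, 4) → P = -1

The minimum is at (3, 4). Substituting into each constraint, equality holds for (4) and (7); the remaining constraints have slack.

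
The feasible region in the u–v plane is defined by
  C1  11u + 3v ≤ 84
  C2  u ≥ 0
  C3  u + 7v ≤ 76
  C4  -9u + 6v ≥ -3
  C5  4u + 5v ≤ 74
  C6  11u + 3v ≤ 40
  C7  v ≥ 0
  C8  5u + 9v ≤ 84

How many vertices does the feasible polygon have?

5

Of the 27 pairwise boundary intersections, those satisfying every inequality are:
  (0, 0)
  (0, 28/3)
  (83/31, 109/31)
  (1/3, 0)
  (9/7, 181/21)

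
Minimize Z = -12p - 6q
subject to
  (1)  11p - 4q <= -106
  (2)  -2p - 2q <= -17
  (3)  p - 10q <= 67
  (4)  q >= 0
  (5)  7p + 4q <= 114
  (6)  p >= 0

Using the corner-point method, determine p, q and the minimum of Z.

p = 4/9, q = 499/18, minimum Z = -515/3

Vertices and Z = -12p - 6q:
  (4/9, 499/18) → Z = -515/3
  (0, 53/2) → Z = -159
  (0, 57/2) → Z = -171

The optimum lies where 11p - 4q = -106 and 7p + 4q = 114.
Solving simultaneously gives p = 4/9, q = 499/18.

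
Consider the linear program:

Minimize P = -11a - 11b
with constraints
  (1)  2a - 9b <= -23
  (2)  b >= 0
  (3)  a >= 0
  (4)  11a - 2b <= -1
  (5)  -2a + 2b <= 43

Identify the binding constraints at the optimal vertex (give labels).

(4) and (5)

Vertices and P = -11a - 11b:
  (0, 23/9) → P = -253/9
  (37/95, 251/95) → P = -3168/95
  (0, 43/2) → P = -473/2
  (14/3, 157/6) → P = -2035/6

The minimum is at (14/3, 157/6). Substituting into each constraint, equality holds for (4) and (5); the remaining constraints have slack.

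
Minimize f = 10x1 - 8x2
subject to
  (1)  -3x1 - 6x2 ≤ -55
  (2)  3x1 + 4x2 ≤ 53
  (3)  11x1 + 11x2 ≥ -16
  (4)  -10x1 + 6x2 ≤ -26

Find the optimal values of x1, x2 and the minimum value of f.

Vertices and f = 10x1 - 8x2:
  (49/3, 1) → f = 466/3
  (81/13, 236/39) → f = 542/39
  (211/29, 226/29) → f = 302/29

x1 = 211/29, x2 = 226/29, minimum f = 302/29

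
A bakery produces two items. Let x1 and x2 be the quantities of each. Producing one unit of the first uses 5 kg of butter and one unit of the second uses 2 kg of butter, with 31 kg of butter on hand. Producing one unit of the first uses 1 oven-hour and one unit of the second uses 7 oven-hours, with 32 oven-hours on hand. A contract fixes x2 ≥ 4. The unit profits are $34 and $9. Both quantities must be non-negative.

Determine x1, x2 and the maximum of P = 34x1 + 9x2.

x1 = 4, x2 = 4, maximum P = 172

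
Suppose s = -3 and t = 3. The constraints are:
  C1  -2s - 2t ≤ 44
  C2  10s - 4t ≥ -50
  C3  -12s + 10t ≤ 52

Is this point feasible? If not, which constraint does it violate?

Constraint C3: -12s + 10t = 66, which is not ≤ 52. All other constraints are satisfied.

not feasible — violates C3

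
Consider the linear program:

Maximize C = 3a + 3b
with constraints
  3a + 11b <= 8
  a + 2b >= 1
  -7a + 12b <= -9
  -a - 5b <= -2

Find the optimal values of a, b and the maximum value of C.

Vertices and C = 3a + 3b:
  (195/113, 29/113) → C = 672/113
  (9/2, -1/2) → C = 12
  (69/47, 5/47) → C = 222/47

At the optimal vertex, 3a + 11b = 8 and -a - 5b = -2.
Solving simultaneously gives a = 9/2, b = -1/2.

a = 9/2, b = -1/2, maximum C = 12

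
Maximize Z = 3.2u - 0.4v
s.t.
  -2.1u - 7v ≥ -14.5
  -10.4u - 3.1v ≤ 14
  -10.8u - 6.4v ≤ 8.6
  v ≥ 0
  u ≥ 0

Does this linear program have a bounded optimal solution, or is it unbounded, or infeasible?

Corner points and Z = 3.2u - 0.4v:
  (145/21, 0) → Z = 464/21
  (0, 29/14) → Z = -29/35
  (0, 0) → Z = 0
The feasible region has finitely many vertices and no improving ray; the maximum is 464/21 at (145/21, 0).

bounded optimum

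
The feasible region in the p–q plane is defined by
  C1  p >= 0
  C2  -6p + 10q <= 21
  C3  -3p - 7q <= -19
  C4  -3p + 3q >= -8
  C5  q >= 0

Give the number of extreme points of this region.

3

The feasible vertices (each the meet of two boundaries and inside every other half-plane) are:
  (43/72, 59/24)
  (143/12, 37/4)
  (113/30, 11/10)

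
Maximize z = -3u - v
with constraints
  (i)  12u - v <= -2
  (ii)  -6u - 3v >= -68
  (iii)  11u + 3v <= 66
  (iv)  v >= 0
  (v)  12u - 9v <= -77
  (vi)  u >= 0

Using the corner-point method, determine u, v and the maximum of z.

Corner points and z = -3u - v:
  (60/47, 814/47) → z = -994/47
  (59/96, 75/8) → z = -359/32
  (0, 22) → z = -22
  (0, 77/9) → z = -77/9

At the optimal vertex, 12u - 9v = -77 and u = 0.
Solving simultaneously gives u = 0, v = 77/9.

u = 0, v = 77/9, maximum z = -77/9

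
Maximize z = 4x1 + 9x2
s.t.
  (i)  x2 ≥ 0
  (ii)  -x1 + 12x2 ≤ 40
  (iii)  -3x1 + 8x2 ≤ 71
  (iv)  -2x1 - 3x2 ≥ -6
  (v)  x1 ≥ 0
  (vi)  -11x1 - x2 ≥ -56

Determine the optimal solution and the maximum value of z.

x1 = 0, x2 = 2, maximum z = 18

Vertices and z = 4x1 + 9x2:
  (3, 0) → z = 12
  (0, 0) → z = 0
  (0, 2) → z = 18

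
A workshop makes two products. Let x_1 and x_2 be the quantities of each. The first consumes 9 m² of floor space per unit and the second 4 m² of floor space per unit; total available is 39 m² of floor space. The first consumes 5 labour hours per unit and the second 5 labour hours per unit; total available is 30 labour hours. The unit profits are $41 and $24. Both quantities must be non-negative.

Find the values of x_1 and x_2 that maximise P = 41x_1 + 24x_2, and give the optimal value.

Feasible corners and P = 41x_1 + 24x_2:
  (0, 0) → P = 0
  (0, 6) → P = 144
  (13/3, 0) → P = 533/3
  (3, 3) → P = 195

x_1 = 3, x_2 = 3, maximum P = 195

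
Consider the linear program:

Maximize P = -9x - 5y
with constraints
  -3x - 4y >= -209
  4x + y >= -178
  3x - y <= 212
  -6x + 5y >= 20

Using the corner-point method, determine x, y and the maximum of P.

x = -35, y = -38, maximum P = 505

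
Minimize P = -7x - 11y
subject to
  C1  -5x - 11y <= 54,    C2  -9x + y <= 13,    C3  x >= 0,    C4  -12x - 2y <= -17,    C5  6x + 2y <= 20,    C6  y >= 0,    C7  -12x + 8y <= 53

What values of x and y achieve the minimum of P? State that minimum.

Corner points and P = -7x - 11y:
  (17/12, 0) → P = -119/12
  (1/4, 7) → P = -315/4
  (10/3, 0) → P = -70/3
  (3/4, 31/4) → P = -181/2

x = 3/4, y = 31/4, minimum P = -181/2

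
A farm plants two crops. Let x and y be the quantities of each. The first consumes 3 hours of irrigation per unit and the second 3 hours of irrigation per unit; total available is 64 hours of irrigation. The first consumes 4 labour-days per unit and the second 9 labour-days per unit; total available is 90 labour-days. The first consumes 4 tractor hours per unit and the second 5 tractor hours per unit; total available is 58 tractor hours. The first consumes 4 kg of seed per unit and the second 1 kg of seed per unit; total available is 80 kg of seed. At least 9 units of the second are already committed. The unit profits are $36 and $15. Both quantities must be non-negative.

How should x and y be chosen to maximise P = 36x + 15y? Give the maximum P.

x = 9/4, y = 9, maximum P = 216

Vertices and P = 36x + 15y:
  (0, 10) → P = 150
  (0, 9) → P = 135
  (9/4, 9) → P = 216

At the optimal vertex, 4x + 9y = 90 and y = 9.
Solving simultaneously gives x = 9/4, y = 9.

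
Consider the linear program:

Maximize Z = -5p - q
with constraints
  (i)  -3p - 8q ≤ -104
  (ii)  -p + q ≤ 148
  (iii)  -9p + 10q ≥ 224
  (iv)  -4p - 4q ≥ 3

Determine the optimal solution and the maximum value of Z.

p = -1080/11, q = 548/11, maximum Z = 4852/11

Vertices and Z = -5p - q:
  (-1080/11, 548/11) → Z = 4852/11
  (-22, 85/4) → Z = 355/4
  (-595/8, 589/8) → Z = 1193/4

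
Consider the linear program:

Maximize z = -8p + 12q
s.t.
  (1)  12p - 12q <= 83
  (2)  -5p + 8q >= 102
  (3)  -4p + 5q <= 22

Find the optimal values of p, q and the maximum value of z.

p = 679/12, q = 149/3, maximum z = 430/3

Extreme points and z = -8p + 12q:
  (472/9, 1639/36) → z = 1141/9
  (679/12, 149/3) → z = 430/3
  (334/7, 298/7) → z = 904/7

The optimum lies where 12p - 12q = 83 and -4p + 5q = 22.
Solving simultaneously gives p = 679/12, q = 149/3.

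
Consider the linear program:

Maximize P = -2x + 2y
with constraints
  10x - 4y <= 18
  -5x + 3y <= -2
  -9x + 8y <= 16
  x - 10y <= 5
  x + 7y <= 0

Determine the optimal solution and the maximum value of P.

x = 7/19, y = -1/19, maximum P = -16/19

The optimum lies where -5x + 3y = -2 and x + 7y = 0.
Solving simultaneously gives x = 7/19, y = -1/19.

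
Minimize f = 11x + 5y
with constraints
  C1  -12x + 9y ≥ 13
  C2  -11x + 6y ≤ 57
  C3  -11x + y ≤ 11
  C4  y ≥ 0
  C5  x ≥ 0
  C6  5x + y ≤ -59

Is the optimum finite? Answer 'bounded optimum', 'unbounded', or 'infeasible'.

The boundaries -12x + 9y = 13 and x = 0 meet at (0, 13/9), but that point violates 5x + y ≤ -59. Every candidate vertex is excluded by some other constraint, so the feasible region is empty.

infeasible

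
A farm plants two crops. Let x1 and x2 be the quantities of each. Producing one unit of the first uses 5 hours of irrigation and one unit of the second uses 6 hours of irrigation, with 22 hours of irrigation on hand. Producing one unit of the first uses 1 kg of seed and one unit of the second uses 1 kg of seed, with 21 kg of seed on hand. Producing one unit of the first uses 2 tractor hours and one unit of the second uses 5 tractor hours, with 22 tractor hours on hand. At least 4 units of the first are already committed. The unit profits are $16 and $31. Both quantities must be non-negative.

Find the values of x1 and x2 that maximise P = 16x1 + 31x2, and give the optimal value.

Feasible corners and P = 16x1 + 31x2:
  (22/5, 0) → P = 352/5
  (4, 0) → P = 64
  (4, 1/3) → P = 223/3

The optimum lies where 5x1 + 6x2 = 22 and x1 = 4.
Solving simultaneously gives x1 = 4, x2 = 1/3.

x1 = 4, x2 = 1/3, maximum P = 223/3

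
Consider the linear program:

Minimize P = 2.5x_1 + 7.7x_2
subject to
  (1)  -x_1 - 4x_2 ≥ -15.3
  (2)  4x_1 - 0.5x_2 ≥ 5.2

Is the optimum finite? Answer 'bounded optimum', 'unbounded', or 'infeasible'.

From the feasible point (569/330, 112/33), moving in the direction (-0.5, -4) keeps every constraint satisfied while P decreases without bound.

unbounded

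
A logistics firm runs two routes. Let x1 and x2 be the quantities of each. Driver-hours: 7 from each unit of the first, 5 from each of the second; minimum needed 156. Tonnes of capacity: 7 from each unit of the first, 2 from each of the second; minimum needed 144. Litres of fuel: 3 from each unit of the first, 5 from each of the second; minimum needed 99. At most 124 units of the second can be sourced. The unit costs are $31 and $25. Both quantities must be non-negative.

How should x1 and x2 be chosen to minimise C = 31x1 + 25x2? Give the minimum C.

Feasible corners and C = 31x1 + 25x2:
  (0, 72) → C = 1800
  (0, 124) → C = 3100
  (33, 0) → C = 1023
  (18, 9) → C = 783
The feasible region is unbounded (it extends along (1, 0)), but C strictly increases along every unbounded feasible direction, so there is no improving ray and the minimum is attained at a vertex.

The optimum lies where 7x1 + 2x2 = 144 and 3x1 + 5x2 = 99.
Solving simultaneously gives x1 = 18, x2 = 9.

x1 = 18, x2 = 9, minimum C = 783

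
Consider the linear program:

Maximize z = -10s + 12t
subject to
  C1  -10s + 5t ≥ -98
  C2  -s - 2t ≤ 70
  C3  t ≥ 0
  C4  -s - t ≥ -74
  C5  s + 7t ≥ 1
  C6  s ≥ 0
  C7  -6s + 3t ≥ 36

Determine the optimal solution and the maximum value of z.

s = 0, t = 74, maximum z = 888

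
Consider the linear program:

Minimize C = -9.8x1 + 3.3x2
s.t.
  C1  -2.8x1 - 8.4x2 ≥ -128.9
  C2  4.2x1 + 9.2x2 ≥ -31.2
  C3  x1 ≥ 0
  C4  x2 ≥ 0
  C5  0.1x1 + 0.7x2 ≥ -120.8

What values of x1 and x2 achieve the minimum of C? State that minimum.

Extreme points and C = -9.8x1 + 3.3x2:
  (0, 1289/84) → C = 14179/280
  (1289/28, 0) → C = -9023/20
  (0, 0) → C = 0

x1 = 1289/28, x2 = 0, minimum C = -9023/20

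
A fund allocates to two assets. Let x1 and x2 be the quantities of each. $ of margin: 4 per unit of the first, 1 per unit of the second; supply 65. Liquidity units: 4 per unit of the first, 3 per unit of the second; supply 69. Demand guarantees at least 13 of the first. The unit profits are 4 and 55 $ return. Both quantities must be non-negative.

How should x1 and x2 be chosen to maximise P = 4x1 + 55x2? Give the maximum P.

Corner points and P = 4x1 + 55x2:
  (65/4, 0) → P = 65
  (13, 0) → P = 52
  (63/4, 2) → P = 173
  (13, 17/3) → P = 1091/3

The optimum lies where 4x1 + 3x2 = 69 and x1 = 13.
Solving simultaneously gives x1 = 13, x2 = 17/3.

x1 = 13, x2 = 17/3, maximum P = 1091/3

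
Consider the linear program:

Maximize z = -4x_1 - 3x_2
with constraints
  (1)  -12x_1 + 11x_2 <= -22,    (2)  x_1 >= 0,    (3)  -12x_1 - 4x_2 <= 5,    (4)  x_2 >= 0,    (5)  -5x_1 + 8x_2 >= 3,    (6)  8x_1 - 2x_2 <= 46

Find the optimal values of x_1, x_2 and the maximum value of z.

x_1 = 209/41, x_2 = 146/41, maximum z = -1274/41

Extreme points and z = -4x_1 - 3x_2:
  (209/41, 146/41) → z = -1274/41
  (231/32, 47/8) → z = -93/2
  (187/27, 127/27) → z = -1129/27

The optimum lies where -12x_1 + 11x_2 = -22 and -5x_1 + 8x_2 = 3.
Solving simultaneously gives x_1 = 209/41, x_2 = 146/41.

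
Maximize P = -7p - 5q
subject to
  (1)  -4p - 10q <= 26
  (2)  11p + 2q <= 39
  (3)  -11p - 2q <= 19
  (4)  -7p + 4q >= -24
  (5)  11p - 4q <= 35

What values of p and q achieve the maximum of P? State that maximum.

Corner points and P = -7p - 5q:
  (-23/17, -35/17) → P = 336/17
  (68/43, -139/43) → P = 219/43
  (113/33, 2/3) → P = -901/33
  (11/4, -19/16) → P = -213/16
The feasible region is unbounded (it extends along (-2, 11)), but P strictly decreases along every unbounded feasible direction, so there is no improving ray and the maximum is attained at a vertex.

The optimum lies where -4p - 10q = 26 and -11p - 2q = 19.
Solving simultaneously gives p = -23/17, q = -35/17.

p = -23/17, q = -35/17, maximum P = 336/17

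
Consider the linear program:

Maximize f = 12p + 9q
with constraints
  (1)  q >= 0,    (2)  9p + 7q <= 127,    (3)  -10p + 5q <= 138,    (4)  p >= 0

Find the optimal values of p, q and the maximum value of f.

Feasible corners and f = 12p + 9q:
  (127/9, 0) → f = 508/3
  (0, 0) → f = 0
  (0, 127/7) → f = 1143/7

p = 127/9, q = 0, maximum f = 508/3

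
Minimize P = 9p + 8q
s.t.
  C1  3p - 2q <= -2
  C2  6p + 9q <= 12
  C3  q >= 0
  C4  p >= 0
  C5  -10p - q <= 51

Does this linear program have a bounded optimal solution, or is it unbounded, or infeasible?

Feasible corners and P = 9p + 8q:
  (2/13, 16/13) → P = 146/13
  (0, 1) → P = 8
  (0, 4/3) → P = 32/3
The feasible region has finitely many vertices and no improving ray; the minimum is 8 at (0, 1).

bounded optimum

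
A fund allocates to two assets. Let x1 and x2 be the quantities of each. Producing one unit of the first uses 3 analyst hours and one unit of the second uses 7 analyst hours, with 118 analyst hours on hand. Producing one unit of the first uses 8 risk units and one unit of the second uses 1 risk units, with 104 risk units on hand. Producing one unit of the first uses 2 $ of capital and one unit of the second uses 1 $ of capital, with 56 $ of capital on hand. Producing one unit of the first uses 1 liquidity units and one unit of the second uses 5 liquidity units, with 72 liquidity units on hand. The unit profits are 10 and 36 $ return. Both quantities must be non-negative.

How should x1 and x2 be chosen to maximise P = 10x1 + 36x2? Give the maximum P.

Extreme points and P = 10x1 + 36x2:
  (0, 0) → P = 0
  (0, 72/5) → P = 2592/5
  (13, 0) → P = 130
  (610/53, 632/53) → P = 28852/53
  (43/4, 49/4) → P = 1097/2

At the optimal vertex, 3x1 + 7x2 = 118 and x1 + 5x2 = 72.
Solving simultaneously gives x1 = 43/4, x2 = 49/4.

x1 = 43/4, x2 = 49/4, maximum P = 1097/2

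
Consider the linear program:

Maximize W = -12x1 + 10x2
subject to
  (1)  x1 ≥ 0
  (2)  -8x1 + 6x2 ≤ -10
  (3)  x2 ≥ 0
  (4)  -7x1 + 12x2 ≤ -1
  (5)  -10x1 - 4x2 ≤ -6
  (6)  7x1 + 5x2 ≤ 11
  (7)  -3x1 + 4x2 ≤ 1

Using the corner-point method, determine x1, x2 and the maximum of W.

Extreme points and W = -12x1 + 10x2:
  (5/4, 0) → W = -15
  (58/41, 9/41) → W = -606/41
  (11/7, 0) → W = -132/7

x1 = 58/41, x2 = 9/41, maximum W = -606/41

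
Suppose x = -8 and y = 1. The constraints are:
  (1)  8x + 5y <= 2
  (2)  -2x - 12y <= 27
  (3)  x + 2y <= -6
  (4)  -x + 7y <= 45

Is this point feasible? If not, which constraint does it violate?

feasible

(1): -59 ≤ 2 ✓
(2): 4 ≤ 27 ✓
(3): -6 ≤ -6 ✓
(4): 15 ≤ 45 ✓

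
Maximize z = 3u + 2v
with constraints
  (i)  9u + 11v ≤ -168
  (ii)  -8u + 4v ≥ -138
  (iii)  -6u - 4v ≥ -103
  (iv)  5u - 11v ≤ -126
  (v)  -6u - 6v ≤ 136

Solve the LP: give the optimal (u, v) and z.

Vertices and z = 3u + 2v:
  (-21, 21/11) → z = -651/11
  (-122/3, 18) → z = -86
  (-563/24, 19/24) → z = -1651/24

The binding constraints are 9u + 11v = -168 and 5u - 11v = -126.
Solving simultaneously gives u = -21, v = 21/11.

u = -21, v = 21/11, maximum z = -651/11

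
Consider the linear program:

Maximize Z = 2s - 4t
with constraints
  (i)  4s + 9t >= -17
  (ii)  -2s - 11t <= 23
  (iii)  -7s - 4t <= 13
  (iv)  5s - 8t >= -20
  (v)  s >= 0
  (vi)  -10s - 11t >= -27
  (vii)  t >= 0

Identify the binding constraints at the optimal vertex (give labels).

(vi) and (vii)

Extreme points and Z = 2s - 4t:
  (0, 27/11) → Z = -108/11
  (0, 0) → Z = 0
  (27/10, 0) → Z = 27/5

The maximum is at (27/10, 0). Substituting into each constraint, equality holds for (vi) and (vii); the remaining constraints have slack.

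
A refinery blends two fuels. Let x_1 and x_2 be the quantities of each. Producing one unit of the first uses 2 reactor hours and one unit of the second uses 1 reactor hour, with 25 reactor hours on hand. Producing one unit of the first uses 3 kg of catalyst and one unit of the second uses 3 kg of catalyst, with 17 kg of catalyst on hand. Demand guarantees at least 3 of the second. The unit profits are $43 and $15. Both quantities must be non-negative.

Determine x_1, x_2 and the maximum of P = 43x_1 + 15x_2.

Feasible corners and P = 43x_1 + 15x_2:
  (0, 17/3) → P = 85
  (0, 3) → P = 45
  (8/3, 3) → P = 479/3

x_1 = 8/3, x_2 = 3, maximum P = 479/3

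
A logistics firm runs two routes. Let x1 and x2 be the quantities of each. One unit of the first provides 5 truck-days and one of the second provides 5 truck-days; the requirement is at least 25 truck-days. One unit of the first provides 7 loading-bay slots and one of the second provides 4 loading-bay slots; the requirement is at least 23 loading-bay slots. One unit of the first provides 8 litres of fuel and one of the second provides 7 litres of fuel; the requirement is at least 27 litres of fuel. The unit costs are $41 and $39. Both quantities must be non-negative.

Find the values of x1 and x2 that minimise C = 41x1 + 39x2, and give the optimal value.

Feasible corners and C = 41x1 + 39x2:
  (0, 23/4) → C = 897/4
  (5, 0) → C = 205
  (1, 4) → C = 197
The feasible region is unbounded (it extends along (0, 1), (1, 0)), but C strictly increases along every unbounded feasible direction, so there is no improving ray and the minimum is attained at a vertex.

At the optimal vertex, 5x1 + 5x2 = 25 and 7x1 + 4x2 = 23.
Solving simultaneously gives x1 = 1, x2 = 4.

x1 = 1, x2 = 4, minimum C = 197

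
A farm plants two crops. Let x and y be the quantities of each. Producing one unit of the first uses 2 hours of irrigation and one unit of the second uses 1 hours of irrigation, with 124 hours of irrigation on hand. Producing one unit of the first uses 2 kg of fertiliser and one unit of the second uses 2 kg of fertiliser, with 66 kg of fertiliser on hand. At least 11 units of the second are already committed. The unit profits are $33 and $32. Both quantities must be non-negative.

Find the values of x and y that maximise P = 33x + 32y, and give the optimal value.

At the optimal vertex, 2x + 2y = 66 and y = 11.
Solving simultaneously gives x = 22, y = 11.

x = 22, y = 11, maximum P = 1078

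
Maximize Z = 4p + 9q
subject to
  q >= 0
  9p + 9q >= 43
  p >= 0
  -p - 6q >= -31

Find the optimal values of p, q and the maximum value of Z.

p = 31, q = 0, maximum Z = 124

Extreme points and Z = 4p + 9q:
  (43/9, 0) → Z = 172/9
  (31, 0) → Z = 124
  (0, 43/9) → Z = 43
  (0, 31/6) → Z = 93/2

The binding constraints are q = 0 and -p - 6q = -31.
Solving simultaneously gives p = 31, q = 0.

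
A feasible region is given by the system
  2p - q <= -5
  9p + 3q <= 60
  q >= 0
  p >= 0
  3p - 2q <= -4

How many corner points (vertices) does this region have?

3

Of the 10 pairwise boundary intersections, those satisfying every inequality are:
  (3, 11)
  (0, 5)
  (0, 20)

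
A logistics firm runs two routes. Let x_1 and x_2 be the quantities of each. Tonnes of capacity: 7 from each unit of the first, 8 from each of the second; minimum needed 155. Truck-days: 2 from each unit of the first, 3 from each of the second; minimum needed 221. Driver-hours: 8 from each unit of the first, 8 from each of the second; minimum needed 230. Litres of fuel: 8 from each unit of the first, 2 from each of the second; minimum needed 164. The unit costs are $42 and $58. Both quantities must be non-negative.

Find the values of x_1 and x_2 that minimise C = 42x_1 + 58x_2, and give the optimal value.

The feasible region is unbounded (it extends along (0, 1), (1, 0)), but C strictly increases along every unbounded feasible direction, so there is no improving ray and the minimum is attained at a vertex.

x_1 = 5/2, x_2 = 72, minimum C = 4281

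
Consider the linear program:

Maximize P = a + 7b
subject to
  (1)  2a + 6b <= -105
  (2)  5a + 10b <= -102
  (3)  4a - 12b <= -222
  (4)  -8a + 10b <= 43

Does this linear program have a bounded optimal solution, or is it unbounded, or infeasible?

The boundaries 2a + 6b = -105 and 5a + 10b = -102 meet at (219/5, -321/10), but that point violates 4a - 12b ≤ -222. Every candidate vertex is excluded by some other constraint, so the feasible region is empty.

infeasible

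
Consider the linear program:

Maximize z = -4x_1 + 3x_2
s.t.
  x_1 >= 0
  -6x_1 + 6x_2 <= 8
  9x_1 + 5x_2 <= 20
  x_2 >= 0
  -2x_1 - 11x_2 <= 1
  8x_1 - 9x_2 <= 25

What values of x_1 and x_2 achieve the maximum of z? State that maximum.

x_1 = 0, x_2 = 4/3, maximum z = 4

Vertices and z = -4x_1 + 3x_2:
  (0, 4/3) → z = 4
  (0, 0) → z = 0
  (20/21, 16/7) → z = 64/21
  (20/9, 0) → z = -80/9

At the optimal vertex, x_1 = 0 and -6x_1 + 6x_2 = 8.
Solving simultaneously gives x_1 = 0, x_2 = 4/3.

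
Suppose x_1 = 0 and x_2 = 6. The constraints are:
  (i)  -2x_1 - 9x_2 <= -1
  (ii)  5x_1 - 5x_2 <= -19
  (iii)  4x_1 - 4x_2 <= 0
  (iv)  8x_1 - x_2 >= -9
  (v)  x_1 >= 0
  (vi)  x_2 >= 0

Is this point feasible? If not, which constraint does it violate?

feasible

(i): -54 ≤ -1 ✓
(ii): -30 ≤ -19 ✓
(iii): -24 ≤ 0 ✓
(iv): -6 ≥ -9 ✓
(v): 0 ≥ 0 ✓
(vi): 6 ≥ 0 ✓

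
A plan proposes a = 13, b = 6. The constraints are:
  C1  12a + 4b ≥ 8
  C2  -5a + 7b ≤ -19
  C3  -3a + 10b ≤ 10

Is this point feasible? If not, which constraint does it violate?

not feasible — violates C3

Constraint C3: -3a + 10b = 21, which is not ≤ 10. All other constraints are satisfied.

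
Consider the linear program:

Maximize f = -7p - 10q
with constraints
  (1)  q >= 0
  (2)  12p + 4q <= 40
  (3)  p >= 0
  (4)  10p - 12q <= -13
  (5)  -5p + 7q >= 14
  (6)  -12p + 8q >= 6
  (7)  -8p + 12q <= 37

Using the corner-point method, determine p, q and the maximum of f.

p = 0, q = 2, maximum f = -20

Vertices and f = -7p - 10q:
  (37/18, 23/6) → f = -949/18
  (83/44, 191/44) → f = -2491/44
  (0, 2) → f = -20
  (0, 37/12) → f = -185/6
  (35/22, 69/22) → f = -85/2

The binding constraints are p = 0 and -5p + 7q = 14.
Solving simultaneously gives p = 0, q = 2.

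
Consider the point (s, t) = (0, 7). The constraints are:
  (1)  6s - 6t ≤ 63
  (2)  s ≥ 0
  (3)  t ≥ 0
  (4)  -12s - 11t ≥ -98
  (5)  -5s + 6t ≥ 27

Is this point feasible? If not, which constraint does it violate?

feasible

(1): -42 ≤ 63 ✓
(2): 0 ≥ 0 ✓
(3): 7 ≥ 0 ✓
(4): -77 ≥ -98 ✓
(5): 42 ≥ 27 ✓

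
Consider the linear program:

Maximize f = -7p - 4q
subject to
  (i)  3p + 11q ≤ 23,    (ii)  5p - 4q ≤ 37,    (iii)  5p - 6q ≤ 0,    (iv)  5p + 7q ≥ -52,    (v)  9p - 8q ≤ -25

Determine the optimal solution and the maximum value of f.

Vertices and f = -7p - 4q:
  (-733/34, 271/34) → f = 4047/34
  (-91/123, 94/41) → f = -491/123
  (-591/103, -343/103) → f = 5509/103

At the optimal vertex, 3p + 11q = 23 and 5p + 7q = -52.
Solving simultaneously gives p = -733/34, q = 271/34.

p = -733/34, q = 271/34, maximum f = 4047/34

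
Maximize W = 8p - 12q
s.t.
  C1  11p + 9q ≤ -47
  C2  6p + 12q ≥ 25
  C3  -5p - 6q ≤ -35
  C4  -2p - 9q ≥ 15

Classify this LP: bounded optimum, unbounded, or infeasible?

infeasible

The boundaries 11p + 9q = -47 and -5p - 6q = -35 meet at (-199/7, 620/21), but that point violates -2p - 9q ≥ 15. Every candidate vertex is excluded by some other constraint, so the feasible region is empty.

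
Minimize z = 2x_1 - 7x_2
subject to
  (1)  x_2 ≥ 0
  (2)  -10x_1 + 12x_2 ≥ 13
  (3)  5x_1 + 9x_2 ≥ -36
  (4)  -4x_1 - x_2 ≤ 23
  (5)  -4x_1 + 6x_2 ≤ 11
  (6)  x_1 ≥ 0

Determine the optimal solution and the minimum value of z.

Vertices and z = 2x_1 - 7x_2:
  (9/2, 29/6) → z = -149/6
  (0, 13/12) → z = -91/12
  (0, 11/6) → z = -77/6

x_1 = 9/2, x_2 = 29/6, minimum z = -149/6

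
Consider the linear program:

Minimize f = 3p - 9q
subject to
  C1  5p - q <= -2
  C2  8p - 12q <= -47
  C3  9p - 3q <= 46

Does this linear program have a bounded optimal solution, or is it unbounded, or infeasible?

unbounded

From the feasible point (23/52, 219/52), moving in the direction (1, 5) keeps every constraint satisfied while f decreases without bound.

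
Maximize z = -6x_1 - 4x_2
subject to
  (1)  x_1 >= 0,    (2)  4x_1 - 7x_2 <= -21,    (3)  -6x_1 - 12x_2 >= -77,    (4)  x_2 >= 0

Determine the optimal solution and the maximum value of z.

x_1 = 0, x_2 = 3, maximum z = -12

Feasible corners and z = -6x_1 - 4x_2:
  (0, 3) → z = -12
  (0, 77/12) → z = -77/3
  (287/90, 217/45) → z = -1729/45

At the optimal vertex, x_1 = 0 and 4x_1 - 7x_2 = -21.
Solving simultaneously gives x_1 = 0, x_2 = 3.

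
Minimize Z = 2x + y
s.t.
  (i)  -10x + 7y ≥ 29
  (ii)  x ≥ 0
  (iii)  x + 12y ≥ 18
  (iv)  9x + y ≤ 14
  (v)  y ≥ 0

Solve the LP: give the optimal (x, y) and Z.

x = 0, y = 29/7, minimum Z = 29/7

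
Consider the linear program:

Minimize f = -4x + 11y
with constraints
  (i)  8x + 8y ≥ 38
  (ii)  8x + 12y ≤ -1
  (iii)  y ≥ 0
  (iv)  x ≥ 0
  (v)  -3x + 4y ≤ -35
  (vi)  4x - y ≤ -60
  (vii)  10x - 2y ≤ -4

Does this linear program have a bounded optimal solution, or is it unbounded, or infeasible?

infeasible

The boundaries 4x - y = -60 and 10x - 2y = -4 meet at (58, 292), but that point violates 8x + 12y ≤ -1. Every candidate vertex is excluded by some other constraint, so the feasible region is empty.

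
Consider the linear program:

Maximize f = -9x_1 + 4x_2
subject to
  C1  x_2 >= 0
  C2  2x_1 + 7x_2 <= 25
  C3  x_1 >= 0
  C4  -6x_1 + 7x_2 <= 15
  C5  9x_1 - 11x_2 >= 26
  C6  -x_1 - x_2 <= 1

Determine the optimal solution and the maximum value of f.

x_1 = 26/9, x_2 = 0, maximum f = -26

Extreme points and f = -9x_1 + 4x_2:
  (25/2, 0) → f = -225/2
  (26/9, 0) → f = -26
  (457/85, 173/85) → f = -3421/85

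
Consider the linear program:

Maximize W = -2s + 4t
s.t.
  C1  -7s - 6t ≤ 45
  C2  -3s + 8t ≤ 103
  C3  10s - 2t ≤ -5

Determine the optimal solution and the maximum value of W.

s = -489/37, t = 293/37, maximum W = 2150/37

Vertices and W = -2s + 4t:
  (-489/37, 293/37) → W = 2150/37
  (-60/37, -415/74) → W = -710/37
  (83/37, 1015/74) → W = 1864/37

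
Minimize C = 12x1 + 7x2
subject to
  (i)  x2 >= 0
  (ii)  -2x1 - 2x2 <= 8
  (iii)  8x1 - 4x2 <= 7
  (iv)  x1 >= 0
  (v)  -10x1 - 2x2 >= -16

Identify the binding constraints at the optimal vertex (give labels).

(i) and (iv)

Feasible corners and C = 12x1 + 7x2:
  (7/8, 0) → C = 21/2
  (0, 0) → C = 0
  (39/28, 29/28) → C = 671/28
  (0, 8) → C = 56

The minimum is at (0, 0). Substituting into each constraint, equality holds for (i) and (iv); the remaining constraints have slack.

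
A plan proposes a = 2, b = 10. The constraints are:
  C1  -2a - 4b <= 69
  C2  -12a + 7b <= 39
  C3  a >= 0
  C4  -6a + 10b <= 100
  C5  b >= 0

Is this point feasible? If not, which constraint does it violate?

Constraint C2: -12a + 7b = 46, which is not ≤ 39. All other constraints are satisfied.

not feasible — violates C2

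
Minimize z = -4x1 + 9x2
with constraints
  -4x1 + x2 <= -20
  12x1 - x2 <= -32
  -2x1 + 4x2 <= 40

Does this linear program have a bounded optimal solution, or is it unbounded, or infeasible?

unbounded

From the feasible point (-13/2, -46), moving in the direction (-1, -12) keeps every constraint satisfied while z decreases without bound.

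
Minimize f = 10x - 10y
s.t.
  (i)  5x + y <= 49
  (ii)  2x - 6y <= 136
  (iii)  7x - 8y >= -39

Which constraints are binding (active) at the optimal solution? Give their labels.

(ii) and (iii)

Vertices and f = 10x - 10y:
  (215/16, -291/16) → f = 1265/4
  (353/47, 538/47) → f = -1850/47
  (-661/13, -515/13) → f = -1460/13

The minimum is at (-661/13, -515/13). Substituting into each constraint, equality holds for (ii) and (iii); the remaining constraints have slack.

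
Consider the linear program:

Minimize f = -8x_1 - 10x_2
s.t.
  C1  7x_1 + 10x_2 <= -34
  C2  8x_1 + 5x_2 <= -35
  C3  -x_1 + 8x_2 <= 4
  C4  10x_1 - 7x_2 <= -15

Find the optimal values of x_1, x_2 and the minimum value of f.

Corner points and f = -8x_1 - 10x_2:
  (-4, -3/5) → f = 38
  (-52/11, -1/11) → f = 426/11
  (-160/53, -115/53) → f = 2430/53
The feasible region is unbounded (it extends along (-7, -10), (-8, -1)), but f strictly increases along every unbounded feasible direction, so there is no improving ray and the minimum is attained at a vertex.

The binding constraints are 7x_1 + 10x_2 = -34 and 8x_1 + 5x_2 = -35.
Solving simultaneously gives x_1 = -4, x_2 = -3/5.

x_1 = -4, x_2 = -3/5, minimum f = 38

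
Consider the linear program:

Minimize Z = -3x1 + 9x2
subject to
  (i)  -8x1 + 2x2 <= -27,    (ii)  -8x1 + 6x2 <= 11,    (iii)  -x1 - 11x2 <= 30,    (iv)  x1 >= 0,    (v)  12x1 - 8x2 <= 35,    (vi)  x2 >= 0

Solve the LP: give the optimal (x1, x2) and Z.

Extreme points and Z = -3x1 + 9x2:
  (23/4, 19/2) → Z = 273/4
  (73/20, 11/10) → Z = -21/20
  (149/4, 103/2) → Z = 1407/4

The binding constraints are -8x1 + 2x2 = -27 and 12x1 - 8x2 = 35.
Solving simultaneously gives x1 = 73/20, x2 = 11/10.

x1 = 73/20, x2 = 11/10, minimum Z = -21/20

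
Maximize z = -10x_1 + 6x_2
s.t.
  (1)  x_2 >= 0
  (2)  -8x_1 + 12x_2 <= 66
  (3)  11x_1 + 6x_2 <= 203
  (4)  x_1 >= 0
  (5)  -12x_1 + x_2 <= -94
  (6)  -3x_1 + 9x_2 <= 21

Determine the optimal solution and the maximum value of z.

The optimum lies where -12x_1 + x_2 = -94 and -3x_1 + 9x_2 = 21.
Solving simultaneously gives x_1 = 289/35, x_2 = 178/35.

x_1 = 289/35, x_2 = 178/35, maximum z = -1822/35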